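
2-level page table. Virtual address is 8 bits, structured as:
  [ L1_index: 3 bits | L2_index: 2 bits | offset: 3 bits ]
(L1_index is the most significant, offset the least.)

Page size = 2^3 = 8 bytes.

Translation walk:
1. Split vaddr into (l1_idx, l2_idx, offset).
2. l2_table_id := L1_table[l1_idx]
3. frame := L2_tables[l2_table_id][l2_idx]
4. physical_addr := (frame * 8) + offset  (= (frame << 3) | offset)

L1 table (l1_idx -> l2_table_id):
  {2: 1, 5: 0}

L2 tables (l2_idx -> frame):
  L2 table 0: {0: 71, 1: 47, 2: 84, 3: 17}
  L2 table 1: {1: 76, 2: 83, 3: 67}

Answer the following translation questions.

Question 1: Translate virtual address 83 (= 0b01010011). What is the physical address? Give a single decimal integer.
vaddr = 83 = 0b01010011
Split: l1_idx=2, l2_idx=2, offset=3
L1[2] = 1
L2[1][2] = 83
paddr = 83 * 8 + 3 = 667

Answer: 667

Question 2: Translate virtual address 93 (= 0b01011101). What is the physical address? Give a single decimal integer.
Answer: 541

Derivation:
vaddr = 93 = 0b01011101
Split: l1_idx=2, l2_idx=3, offset=5
L1[2] = 1
L2[1][3] = 67
paddr = 67 * 8 + 5 = 541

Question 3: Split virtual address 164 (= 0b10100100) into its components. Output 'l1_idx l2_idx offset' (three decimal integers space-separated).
Answer: 5 0 4

Derivation:
vaddr = 164 = 0b10100100
  top 3 bits -> l1_idx = 5
  next 2 bits -> l2_idx = 0
  bottom 3 bits -> offset = 4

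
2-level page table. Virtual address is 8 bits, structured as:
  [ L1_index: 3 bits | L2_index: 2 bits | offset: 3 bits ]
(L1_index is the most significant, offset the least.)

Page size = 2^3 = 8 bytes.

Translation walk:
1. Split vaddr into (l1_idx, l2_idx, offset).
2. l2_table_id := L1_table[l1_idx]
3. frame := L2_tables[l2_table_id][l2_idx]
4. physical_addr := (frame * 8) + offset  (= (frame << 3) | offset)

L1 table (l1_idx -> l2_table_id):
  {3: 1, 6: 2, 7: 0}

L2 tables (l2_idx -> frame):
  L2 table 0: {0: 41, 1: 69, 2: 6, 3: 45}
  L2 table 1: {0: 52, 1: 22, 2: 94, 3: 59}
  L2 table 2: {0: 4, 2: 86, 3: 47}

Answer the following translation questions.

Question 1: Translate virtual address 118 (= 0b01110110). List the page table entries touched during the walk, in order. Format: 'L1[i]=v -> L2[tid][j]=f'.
Answer: L1[3]=1 -> L2[1][2]=94

Derivation:
vaddr = 118 = 0b01110110
Split: l1_idx=3, l2_idx=2, offset=6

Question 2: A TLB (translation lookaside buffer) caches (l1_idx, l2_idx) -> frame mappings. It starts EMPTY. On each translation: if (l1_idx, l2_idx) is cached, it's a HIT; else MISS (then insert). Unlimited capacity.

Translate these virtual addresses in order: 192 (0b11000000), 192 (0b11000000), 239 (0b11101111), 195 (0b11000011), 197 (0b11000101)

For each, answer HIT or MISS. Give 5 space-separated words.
vaddr=192: (6,0) not in TLB -> MISS, insert
vaddr=192: (6,0) in TLB -> HIT
vaddr=239: (7,1) not in TLB -> MISS, insert
vaddr=195: (6,0) in TLB -> HIT
vaddr=197: (6,0) in TLB -> HIT

Answer: MISS HIT MISS HIT HIT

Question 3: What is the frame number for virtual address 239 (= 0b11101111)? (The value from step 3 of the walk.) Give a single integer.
Answer: 69

Derivation:
vaddr = 239: l1_idx=7, l2_idx=1
L1[7] = 0; L2[0][1] = 69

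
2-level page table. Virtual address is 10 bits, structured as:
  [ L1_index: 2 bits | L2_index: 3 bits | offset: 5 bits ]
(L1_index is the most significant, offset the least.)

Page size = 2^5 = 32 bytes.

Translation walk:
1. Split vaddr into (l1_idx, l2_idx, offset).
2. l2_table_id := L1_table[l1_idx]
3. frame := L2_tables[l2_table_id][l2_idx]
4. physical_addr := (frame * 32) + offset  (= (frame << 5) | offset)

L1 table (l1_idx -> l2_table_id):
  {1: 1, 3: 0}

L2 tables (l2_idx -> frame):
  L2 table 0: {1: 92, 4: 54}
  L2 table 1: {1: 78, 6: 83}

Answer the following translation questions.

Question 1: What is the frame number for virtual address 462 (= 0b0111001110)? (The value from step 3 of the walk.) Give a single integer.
vaddr = 462: l1_idx=1, l2_idx=6
L1[1] = 1; L2[1][6] = 83

Answer: 83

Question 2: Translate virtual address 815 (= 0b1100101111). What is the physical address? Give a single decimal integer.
Answer: 2959

Derivation:
vaddr = 815 = 0b1100101111
Split: l1_idx=3, l2_idx=1, offset=15
L1[3] = 0
L2[0][1] = 92
paddr = 92 * 32 + 15 = 2959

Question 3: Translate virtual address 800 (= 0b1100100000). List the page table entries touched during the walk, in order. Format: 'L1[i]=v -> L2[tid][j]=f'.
vaddr = 800 = 0b1100100000
Split: l1_idx=3, l2_idx=1, offset=0

Answer: L1[3]=0 -> L2[0][1]=92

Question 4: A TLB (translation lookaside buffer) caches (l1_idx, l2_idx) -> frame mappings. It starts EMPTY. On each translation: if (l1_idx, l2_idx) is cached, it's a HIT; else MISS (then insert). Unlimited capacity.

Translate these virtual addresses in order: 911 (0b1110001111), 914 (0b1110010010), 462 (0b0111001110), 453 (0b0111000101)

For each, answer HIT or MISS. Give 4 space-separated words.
Answer: MISS HIT MISS HIT

Derivation:
vaddr=911: (3,4) not in TLB -> MISS, insert
vaddr=914: (3,4) in TLB -> HIT
vaddr=462: (1,6) not in TLB -> MISS, insert
vaddr=453: (1,6) in TLB -> HIT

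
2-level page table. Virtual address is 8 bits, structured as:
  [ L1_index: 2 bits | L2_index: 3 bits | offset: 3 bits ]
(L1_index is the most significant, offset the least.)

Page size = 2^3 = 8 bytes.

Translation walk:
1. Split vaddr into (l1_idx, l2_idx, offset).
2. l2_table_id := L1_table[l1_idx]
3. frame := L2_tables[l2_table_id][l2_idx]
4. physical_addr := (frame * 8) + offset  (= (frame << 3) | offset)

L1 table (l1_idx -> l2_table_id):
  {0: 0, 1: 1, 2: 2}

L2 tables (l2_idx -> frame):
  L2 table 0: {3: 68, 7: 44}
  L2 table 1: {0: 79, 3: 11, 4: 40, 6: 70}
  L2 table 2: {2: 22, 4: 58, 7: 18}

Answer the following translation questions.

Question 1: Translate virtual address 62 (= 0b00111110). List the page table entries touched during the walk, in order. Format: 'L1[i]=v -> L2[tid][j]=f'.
vaddr = 62 = 0b00111110
Split: l1_idx=0, l2_idx=7, offset=6

Answer: L1[0]=0 -> L2[0][7]=44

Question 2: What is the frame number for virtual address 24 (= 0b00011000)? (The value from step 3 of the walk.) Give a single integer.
vaddr = 24: l1_idx=0, l2_idx=3
L1[0] = 0; L2[0][3] = 68

Answer: 68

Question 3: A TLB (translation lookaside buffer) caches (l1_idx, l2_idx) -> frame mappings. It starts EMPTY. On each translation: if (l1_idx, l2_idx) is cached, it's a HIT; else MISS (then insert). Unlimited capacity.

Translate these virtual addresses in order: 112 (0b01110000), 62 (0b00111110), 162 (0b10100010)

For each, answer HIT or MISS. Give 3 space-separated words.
vaddr=112: (1,6) not in TLB -> MISS, insert
vaddr=62: (0,7) not in TLB -> MISS, insert
vaddr=162: (2,4) not in TLB -> MISS, insert

Answer: MISS MISS MISS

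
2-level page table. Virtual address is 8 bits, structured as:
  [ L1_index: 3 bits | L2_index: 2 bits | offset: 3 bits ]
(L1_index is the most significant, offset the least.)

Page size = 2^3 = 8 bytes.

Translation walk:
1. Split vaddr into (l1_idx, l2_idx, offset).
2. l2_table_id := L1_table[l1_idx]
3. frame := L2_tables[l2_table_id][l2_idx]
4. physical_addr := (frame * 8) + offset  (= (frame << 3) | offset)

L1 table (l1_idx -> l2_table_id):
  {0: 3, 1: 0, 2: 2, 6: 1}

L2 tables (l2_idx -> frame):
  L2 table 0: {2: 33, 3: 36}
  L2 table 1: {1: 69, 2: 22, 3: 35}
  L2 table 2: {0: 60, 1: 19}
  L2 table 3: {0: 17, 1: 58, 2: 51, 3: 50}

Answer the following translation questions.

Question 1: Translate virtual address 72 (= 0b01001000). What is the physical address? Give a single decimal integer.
vaddr = 72 = 0b01001000
Split: l1_idx=2, l2_idx=1, offset=0
L1[2] = 2
L2[2][1] = 19
paddr = 19 * 8 + 0 = 152

Answer: 152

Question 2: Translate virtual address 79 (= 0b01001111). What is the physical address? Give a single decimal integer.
vaddr = 79 = 0b01001111
Split: l1_idx=2, l2_idx=1, offset=7
L1[2] = 2
L2[2][1] = 19
paddr = 19 * 8 + 7 = 159

Answer: 159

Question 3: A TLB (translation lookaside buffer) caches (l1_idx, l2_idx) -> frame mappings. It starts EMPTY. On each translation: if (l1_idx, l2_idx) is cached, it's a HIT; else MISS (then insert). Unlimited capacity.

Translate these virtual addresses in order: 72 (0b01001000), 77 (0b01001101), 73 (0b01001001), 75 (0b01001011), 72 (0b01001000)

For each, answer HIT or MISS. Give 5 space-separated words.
vaddr=72: (2,1) not in TLB -> MISS, insert
vaddr=77: (2,1) in TLB -> HIT
vaddr=73: (2,1) in TLB -> HIT
vaddr=75: (2,1) in TLB -> HIT
vaddr=72: (2,1) in TLB -> HIT

Answer: MISS HIT HIT HIT HIT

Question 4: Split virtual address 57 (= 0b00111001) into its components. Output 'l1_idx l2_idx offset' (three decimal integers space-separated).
Answer: 1 3 1

Derivation:
vaddr = 57 = 0b00111001
  top 3 bits -> l1_idx = 1
  next 2 bits -> l2_idx = 3
  bottom 3 bits -> offset = 1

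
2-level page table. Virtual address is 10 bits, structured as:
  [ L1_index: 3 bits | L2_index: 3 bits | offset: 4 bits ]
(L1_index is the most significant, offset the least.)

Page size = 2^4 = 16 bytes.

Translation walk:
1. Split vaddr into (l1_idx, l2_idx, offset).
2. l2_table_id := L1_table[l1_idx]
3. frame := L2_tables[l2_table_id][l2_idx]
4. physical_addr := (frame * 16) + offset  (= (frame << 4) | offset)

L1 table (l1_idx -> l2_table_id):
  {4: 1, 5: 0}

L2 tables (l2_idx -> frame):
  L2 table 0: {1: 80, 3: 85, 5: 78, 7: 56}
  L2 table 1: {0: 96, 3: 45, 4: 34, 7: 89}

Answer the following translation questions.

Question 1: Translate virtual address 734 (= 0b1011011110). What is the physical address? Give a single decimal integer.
Answer: 1262

Derivation:
vaddr = 734 = 0b1011011110
Split: l1_idx=5, l2_idx=5, offset=14
L1[5] = 0
L2[0][5] = 78
paddr = 78 * 16 + 14 = 1262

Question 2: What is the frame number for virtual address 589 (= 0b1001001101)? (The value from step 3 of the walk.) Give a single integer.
Answer: 34

Derivation:
vaddr = 589: l1_idx=4, l2_idx=4
L1[4] = 1; L2[1][4] = 34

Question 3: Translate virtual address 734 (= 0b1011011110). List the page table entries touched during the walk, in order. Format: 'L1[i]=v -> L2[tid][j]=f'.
vaddr = 734 = 0b1011011110
Split: l1_idx=5, l2_idx=5, offset=14

Answer: L1[5]=0 -> L2[0][5]=78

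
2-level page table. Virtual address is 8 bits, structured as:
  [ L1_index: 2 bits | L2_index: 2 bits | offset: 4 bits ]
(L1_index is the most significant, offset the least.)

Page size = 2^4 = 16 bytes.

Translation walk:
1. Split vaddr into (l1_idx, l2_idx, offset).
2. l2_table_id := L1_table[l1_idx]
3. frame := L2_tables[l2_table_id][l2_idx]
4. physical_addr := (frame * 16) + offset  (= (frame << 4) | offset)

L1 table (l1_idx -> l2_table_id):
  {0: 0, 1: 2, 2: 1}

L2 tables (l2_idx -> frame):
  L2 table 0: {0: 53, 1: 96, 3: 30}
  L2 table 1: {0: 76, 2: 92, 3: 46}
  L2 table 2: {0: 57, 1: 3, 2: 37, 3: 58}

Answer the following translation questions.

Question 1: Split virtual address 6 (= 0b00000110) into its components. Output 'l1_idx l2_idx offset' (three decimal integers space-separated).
Answer: 0 0 6

Derivation:
vaddr = 6 = 0b00000110
  top 2 bits -> l1_idx = 0
  next 2 bits -> l2_idx = 0
  bottom 4 bits -> offset = 6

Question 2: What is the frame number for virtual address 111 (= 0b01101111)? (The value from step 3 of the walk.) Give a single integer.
vaddr = 111: l1_idx=1, l2_idx=2
L1[1] = 2; L2[2][2] = 37

Answer: 37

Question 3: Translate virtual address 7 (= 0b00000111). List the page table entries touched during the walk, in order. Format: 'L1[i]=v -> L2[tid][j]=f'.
vaddr = 7 = 0b00000111
Split: l1_idx=0, l2_idx=0, offset=7

Answer: L1[0]=0 -> L2[0][0]=53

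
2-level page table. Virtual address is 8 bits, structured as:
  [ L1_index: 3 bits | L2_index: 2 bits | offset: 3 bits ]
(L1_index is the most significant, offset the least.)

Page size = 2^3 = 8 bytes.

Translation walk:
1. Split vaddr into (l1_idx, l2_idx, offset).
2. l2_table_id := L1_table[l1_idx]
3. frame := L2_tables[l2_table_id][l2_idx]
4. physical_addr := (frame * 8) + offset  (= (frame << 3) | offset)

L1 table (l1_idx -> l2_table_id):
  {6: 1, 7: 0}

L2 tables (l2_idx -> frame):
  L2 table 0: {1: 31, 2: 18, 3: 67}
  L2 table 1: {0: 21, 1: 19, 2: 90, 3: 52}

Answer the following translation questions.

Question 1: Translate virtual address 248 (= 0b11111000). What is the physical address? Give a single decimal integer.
Answer: 536

Derivation:
vaddr = 248 = 0b11111000
Split: l1_idx=7, l2_idx=3, offset=0
L1[7] = 0
L2[0][3] = 67
paddr = 67 * 8 + 0 = 536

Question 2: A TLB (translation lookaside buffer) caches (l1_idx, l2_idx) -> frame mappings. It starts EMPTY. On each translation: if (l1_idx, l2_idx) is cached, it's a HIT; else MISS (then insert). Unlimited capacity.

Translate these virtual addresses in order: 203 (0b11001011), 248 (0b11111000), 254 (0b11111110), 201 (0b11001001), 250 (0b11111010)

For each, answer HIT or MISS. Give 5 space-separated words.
Answer: MISS MISS HIT HIT HIT

Derivation:
vaddr=203: (6,1) not in TLB -> MISS, insert
vaddr=248: (7,3) not in TLB -> MISS, insert
vaddr=254: (7,3) in TLB -> HIT
vaddr=201: (6,1) in TLB -> HIT
vaddr=250: (7,3) in TLB -> HIT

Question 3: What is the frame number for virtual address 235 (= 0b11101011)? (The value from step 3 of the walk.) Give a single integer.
Answer: 31

Derivation:
vaddr = 235: l1_idx=7, l2_idx=1
L1[7] = 0; L2[0][1] = 31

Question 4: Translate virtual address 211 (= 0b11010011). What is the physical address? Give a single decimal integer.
Answer: 723

Derivation:
vaddr = 211 = 0b11010011
Split: l1_idx=6, l2_idx=2, offset=3
L1[6] = 1
L2[1][2] = 90
paddr = 90 * 8 + 3 = 723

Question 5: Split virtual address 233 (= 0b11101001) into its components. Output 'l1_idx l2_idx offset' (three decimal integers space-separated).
vaddr = 233 = 0b11101001
  top 3 bits -> l1_idx = 7
  next 2 bits -> l2_idx = 1
  bottom 3 bits -> offset = 1

Answer: 7 1 1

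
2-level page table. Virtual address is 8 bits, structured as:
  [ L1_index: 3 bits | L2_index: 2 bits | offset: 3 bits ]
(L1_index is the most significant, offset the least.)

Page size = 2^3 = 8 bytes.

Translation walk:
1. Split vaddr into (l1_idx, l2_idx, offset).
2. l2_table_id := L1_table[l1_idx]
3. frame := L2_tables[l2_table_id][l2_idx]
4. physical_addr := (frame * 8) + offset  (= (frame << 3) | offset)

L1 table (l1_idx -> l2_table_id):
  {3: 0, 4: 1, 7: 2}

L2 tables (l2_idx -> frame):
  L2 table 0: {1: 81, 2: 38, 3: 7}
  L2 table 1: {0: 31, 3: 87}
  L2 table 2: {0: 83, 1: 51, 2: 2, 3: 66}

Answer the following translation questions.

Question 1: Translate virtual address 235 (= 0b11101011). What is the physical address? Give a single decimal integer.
vaddr = 235 = 0b11101011
Split: l1_idx=7, l2_idx=1, offset=3
L1[7] = 2
L2[2][1] = 51
paddr = 51 * 8 + 3 = 411

Answer: 411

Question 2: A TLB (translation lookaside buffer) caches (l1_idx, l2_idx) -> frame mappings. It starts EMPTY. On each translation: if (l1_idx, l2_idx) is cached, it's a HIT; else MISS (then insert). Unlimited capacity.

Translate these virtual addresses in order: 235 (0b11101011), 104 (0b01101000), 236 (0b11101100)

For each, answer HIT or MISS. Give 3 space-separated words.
vaddr=235: (7,1) not in TLB -> MISS, insert
vaddr=104: (3,1) not in TLB -> MISS, insert
vaddr=236: (7,1) in TLB -> HIT

Answer: MISS MISS HIT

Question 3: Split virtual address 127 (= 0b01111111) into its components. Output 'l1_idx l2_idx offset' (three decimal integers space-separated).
vaddr = 127 = 0b01111111
  top 3 bits -> l1_idx = 3
  next 2 bits -> l2_idx = 3
  bottom 3 bits -> offset = 7

Answer: 3 3 7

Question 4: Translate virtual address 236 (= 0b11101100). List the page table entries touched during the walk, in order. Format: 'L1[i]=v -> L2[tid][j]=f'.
Answer: L1[7]=2 -> L2[2][1]=51

Derivation:
vaddr = 236 = 0b11101100
Split: l1_idx=7, l2_idx=1, offset=4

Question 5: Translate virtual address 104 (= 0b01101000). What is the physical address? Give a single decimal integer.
Answer: 648

Derivation:
vaddr = 104 = 0b01101000
Split: l1_idx=3, l2_idx=1, offset=0
L1[3] = 0
L2[0][1] = 81
paddr = 81 * 8 + 0 = 648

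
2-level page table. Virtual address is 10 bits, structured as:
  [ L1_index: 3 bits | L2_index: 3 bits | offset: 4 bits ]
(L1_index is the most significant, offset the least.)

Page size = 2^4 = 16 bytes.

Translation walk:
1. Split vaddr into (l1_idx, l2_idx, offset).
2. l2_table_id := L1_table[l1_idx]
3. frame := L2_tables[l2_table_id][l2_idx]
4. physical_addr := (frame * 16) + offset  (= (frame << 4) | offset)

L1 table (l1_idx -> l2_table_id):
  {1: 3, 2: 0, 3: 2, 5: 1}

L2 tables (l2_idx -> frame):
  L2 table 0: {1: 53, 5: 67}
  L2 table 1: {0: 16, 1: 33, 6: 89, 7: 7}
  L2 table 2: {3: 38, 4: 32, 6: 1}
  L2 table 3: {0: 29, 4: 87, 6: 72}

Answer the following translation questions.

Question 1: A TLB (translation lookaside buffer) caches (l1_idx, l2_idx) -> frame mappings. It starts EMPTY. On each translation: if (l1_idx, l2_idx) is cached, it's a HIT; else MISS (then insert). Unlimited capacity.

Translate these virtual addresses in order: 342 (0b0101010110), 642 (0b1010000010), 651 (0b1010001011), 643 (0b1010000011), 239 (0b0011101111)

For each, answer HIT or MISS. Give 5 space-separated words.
vaddr=342: (2,5) not in TLB -> MISS, insert
vaddr=642: (5,0) not in TLB -> MISS, insert
vaddr=651: (5,0) in TLB -> HIT
vaddr=643: (5,0) in TLB -> HIT
vaddr=239: (1,6) not in TLB -> MISS, insert

Answer: MISS MISS HIT HIT MISS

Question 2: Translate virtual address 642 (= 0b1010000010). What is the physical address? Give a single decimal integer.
Answer: 258

Derivation:
vaddr = 642 = 0b1010000010
Split: l1_idx=5, l2_idx=0, offset=2
L1[5] = 1
L2[1][0] = 16
paddr = 16 * 16 + 2 = 258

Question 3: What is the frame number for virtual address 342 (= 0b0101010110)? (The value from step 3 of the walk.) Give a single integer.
Answer: 67

Derivation:
vaddr = 342: l1_idx=2, l2_idx=5
L1[2] = 0; L2[0][5] = 67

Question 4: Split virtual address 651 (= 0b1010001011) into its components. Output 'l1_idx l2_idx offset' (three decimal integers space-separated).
Answer: 5 0 11

Derivation:
vaddr = 651 = 0b1010001011
  top 3 bits -> l1_idx = 5
  next 3 bits -> l2_idx = 0
  bottom 4 bits -> offset = 11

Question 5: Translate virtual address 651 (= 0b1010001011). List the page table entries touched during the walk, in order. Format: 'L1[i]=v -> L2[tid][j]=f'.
vaddr = 651 = 0b1010001011
Split: l1_idx=5, l2_idx=0, offset=11

Answer: L1[5]=1 -> L2[1][0]=16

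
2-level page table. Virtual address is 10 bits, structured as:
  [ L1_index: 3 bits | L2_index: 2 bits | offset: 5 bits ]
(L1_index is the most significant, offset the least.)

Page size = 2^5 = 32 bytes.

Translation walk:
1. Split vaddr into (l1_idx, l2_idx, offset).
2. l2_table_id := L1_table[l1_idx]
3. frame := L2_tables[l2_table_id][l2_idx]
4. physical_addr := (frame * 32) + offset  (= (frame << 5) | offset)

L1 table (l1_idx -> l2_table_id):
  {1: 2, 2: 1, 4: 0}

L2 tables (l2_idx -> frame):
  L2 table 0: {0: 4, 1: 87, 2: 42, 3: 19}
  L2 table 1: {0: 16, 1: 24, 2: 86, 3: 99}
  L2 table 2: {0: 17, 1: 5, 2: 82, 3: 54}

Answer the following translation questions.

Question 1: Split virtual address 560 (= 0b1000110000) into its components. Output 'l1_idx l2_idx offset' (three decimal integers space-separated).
vaddr = 560 = 0b1000110000
  top 3 bits -> l1_idx = 4
  next 2 bits -> l2_idx = 1
  bottom 5 bits -> offset = 16

Answer: 4 1 16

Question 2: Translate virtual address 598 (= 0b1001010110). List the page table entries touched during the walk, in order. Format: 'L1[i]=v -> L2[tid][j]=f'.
Answer: L1[4]=0 -> L2[0][2]=42

Derivation:
vaddr = 598 = 0b1001010110
Split: l1_idx=4, l2_idx=2, offset=22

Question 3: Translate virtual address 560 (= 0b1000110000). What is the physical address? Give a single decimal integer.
vaddr = 560 = 0b1000110000
Split: l1_idx=4, l2_idx=1, offset=16
L1[4] = 0
L2[0][1] = 87
paddr = 87 * 32 + 16 = 2800

Answer: 2800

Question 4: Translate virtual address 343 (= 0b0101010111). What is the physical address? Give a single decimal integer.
vaddr = 343 = 0b0101010111
Split: l1_idx=2, l2_idx=2, offset=23
L1[2] = 1
L2[1][2] = 86
paddr = 86 * 32 + 23 = 2775

Answer: 2775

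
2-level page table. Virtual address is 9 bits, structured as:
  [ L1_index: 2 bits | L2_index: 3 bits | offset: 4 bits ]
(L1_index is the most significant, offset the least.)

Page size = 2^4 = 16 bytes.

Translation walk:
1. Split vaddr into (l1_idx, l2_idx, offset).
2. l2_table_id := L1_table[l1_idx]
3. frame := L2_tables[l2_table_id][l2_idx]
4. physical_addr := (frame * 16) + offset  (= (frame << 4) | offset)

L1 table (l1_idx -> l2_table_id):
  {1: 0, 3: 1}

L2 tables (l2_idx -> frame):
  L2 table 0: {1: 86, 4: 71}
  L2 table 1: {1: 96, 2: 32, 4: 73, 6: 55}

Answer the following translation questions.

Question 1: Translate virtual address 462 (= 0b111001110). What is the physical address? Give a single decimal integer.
Answer: 1182

Derivation:
vaddr = 462 = 0b111001110
Split: l1_idx=3, l2_idx=4, offset=14
L1[3] = 1
L2[1][4] = 73
paddr = 73 * 16 + 14 = 1182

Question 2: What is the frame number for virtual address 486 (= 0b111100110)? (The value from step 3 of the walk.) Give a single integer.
Answer: 55

Derivation:
vaddr = 486: l1_idx=3, l2_idx=6
L1[3] = 1; L2[1][6] = 55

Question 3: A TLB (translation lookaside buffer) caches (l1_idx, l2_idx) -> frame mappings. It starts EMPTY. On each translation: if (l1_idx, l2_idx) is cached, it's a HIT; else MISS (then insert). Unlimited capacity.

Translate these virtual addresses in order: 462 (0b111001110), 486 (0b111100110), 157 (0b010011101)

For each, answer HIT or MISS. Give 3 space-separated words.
Answer: MISS MISS MISS

Derivation:
vaddr=462: (3,4) not in TLB -> MISS, insert
vaddr=486: (3,6) not in TLB -> MISS, insert
vaddr=157: (1,1) not in TLB -> MISS, insert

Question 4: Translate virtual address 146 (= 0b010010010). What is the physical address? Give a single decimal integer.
vaddr = 146 = 0b010010010
Split: l1_idx=1, l2_idx=1, offset=2
L1[1] = 0
L2[0][1] = 86
paddr = 86 * 16 + 2 = 1378

Answer: 1378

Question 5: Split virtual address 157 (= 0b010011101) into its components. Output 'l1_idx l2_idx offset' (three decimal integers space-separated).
Answer: 1 1 13

Derivation:
vaddr = 157 = 0b010011101
  top 2 bits -> l1_idx = 1
  next 3 bits -> l2_idx = 1
  bottom 4 bits -> offset = 13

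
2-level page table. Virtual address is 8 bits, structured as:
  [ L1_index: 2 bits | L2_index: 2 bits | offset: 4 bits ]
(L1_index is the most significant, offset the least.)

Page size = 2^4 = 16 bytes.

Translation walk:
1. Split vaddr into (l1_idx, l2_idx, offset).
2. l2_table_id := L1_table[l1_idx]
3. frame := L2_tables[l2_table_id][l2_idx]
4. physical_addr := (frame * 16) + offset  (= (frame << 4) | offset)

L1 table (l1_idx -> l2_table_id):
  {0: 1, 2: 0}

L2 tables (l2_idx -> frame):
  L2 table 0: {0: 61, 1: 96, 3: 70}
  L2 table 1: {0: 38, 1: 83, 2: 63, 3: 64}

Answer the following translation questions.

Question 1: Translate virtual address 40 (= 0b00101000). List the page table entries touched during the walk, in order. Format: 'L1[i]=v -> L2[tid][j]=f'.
vaddr = 40 = 0b00101000
Split: l1_idx=0, l2_idx=2, offset=8

Answer: L1[0]=1 -> L2[1][2]=63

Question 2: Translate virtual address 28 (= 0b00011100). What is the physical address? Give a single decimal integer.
Answer: 1340

Derivation:
vaddr = 28 = 0b00011100
Split: l1_idx=0, l2_idx=1, offset=12
L1[0] = 1
L2[1][1] = 83
paddr = 83 * 16 + 12 = 1340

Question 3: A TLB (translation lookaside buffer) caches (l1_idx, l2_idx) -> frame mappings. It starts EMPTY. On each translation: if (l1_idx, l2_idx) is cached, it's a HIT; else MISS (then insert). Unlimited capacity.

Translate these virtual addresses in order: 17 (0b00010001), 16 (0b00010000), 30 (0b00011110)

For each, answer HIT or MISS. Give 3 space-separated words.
vaddr=17: (0,1) not in TLB -> MISS, insert
vaddr=16: (0,1) in TLB -> HIT
vaddr=30: (0,1) in TLB -> HIT

Answer: MISS HIT HIT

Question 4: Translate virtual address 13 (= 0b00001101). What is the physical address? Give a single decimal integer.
vaddr = 13 = 0b00001101
Split: l1_idx=0, l2_idx=0, offset=13
L1[0] = 1
L2[1][0] = 38
paddr = 38 * 16 + 13 = 621

Answer: 621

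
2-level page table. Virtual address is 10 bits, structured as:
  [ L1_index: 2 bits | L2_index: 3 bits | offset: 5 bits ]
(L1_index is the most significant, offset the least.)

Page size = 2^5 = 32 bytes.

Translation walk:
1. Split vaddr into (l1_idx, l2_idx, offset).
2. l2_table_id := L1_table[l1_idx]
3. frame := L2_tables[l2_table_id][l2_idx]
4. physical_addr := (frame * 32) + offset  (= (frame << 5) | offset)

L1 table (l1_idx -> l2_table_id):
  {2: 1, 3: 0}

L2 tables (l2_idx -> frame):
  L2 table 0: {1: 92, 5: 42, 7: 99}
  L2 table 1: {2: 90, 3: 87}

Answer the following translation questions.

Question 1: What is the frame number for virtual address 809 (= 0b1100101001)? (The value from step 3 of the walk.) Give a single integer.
Answer: 92

Derivation:
vaddr = 809: l1_idx=3, l2_idx=1
L1[3] = 0; L2[0][1] = 92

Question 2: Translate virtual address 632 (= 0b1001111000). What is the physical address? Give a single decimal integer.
vaddr = 632 = 0b1001111000
Split: l1_idx=2, l2_idx=3, offset=24
L1[2] = 1
L2[1][3] = 87
paddr = 87 * 32 + 24 = 2808

Answer: 2808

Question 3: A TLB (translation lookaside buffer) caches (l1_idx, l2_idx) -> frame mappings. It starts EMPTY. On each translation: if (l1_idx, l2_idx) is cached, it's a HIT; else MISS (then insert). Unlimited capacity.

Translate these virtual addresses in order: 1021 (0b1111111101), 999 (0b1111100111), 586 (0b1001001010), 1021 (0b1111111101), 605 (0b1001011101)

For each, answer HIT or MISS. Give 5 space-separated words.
vaddr=1021: (3,7) not in TLB -> MISS, insert
vaddr=999: (3,7) in TLB -> HIT
vaddr=586: (2,2) not in TLB -> MISS, insert
vaddr=1021: (3,7) in TLB -> HIT
vaddr=605: (2,2) in TLB -> HIT

Answer: MISS HIT MISS HIT HIT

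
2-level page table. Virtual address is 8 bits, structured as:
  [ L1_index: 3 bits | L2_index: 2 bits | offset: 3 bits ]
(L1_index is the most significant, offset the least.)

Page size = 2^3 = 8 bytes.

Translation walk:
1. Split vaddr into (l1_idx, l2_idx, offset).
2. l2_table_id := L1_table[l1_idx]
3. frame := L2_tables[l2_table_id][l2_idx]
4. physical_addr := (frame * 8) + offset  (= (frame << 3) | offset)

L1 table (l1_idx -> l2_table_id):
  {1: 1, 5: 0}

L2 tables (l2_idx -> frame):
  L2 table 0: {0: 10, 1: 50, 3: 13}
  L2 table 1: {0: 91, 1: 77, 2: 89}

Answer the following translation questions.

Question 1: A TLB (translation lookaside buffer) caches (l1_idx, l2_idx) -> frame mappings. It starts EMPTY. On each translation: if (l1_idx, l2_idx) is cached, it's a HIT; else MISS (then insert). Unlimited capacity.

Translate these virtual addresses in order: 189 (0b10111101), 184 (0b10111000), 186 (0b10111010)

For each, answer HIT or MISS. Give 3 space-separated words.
vaddr=189: (5,3) not in TLB -> MISS, insert
vaddr=184: (5,3) in TLB -> HIT
vaddr=186: (5,3) in TLB -> HIT

Answer: MISS HIT HIT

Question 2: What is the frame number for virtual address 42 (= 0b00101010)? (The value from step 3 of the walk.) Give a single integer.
vaddr = 42: l1_idx=1, l2_idx=1
L1[1] = 1; L2[1][1] = 77

Answer: 77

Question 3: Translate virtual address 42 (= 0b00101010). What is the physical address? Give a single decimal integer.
vaddr = 42 = 0b00101010
Split: l1_idx=1, l2_idx=1, offset=2
L1[1] = 1
L2[1][1] = 77
paddr = 77 * 8 + 2 = 618

Answer: 618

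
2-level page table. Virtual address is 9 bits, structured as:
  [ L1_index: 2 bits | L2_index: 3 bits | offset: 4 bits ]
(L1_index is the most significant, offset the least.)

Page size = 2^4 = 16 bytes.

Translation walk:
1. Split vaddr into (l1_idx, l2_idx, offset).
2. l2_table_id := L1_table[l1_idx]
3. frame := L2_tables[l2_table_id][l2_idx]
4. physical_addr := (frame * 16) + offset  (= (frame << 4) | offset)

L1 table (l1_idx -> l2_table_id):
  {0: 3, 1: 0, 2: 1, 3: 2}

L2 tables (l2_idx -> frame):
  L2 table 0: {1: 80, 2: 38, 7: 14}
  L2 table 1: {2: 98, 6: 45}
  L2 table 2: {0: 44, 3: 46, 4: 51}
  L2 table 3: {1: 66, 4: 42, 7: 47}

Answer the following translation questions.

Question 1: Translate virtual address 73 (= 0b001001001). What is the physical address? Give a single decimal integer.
Answer: 681

Derivation:
vaddr = 73 = 0b001001001
Split: l1_idx=0, l2_idx=4, offset=9
L1[0] = 3
L2[3][4] = 42
paddr = 42 * 16 + 9 = 681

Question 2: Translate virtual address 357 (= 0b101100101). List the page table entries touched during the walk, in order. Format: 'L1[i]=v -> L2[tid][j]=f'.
vaddr = 357 = 0b101100101
Split: l1_idx=2, l2_idx=6, offset=5

Answer: L1[2]=1 -> L2[1][6]=45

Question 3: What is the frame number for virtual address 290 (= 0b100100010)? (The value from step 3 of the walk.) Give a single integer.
vaddr = 290: l1_idx=2, l2_idx=2
L1[2] = 1; L2[1][2] = 98

Answer: 98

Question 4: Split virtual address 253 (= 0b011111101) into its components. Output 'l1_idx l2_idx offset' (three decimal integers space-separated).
vaddr = 253 = 0b011111101
  top 2 bits -> l1_idx = 1
  next 3 bits -> l2_idx = 7
  bottom 4 bits -> offset = 13

Answer: 1 7 13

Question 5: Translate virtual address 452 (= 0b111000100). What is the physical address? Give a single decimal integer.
vaddr = 452 = 0b111000100
Split: l1_idx=3, l2_idx=4, offset=4
L1[3] = 2
L2[2][4] = 51
paddr = 51 * 16 + 4 = 820

Answer: 820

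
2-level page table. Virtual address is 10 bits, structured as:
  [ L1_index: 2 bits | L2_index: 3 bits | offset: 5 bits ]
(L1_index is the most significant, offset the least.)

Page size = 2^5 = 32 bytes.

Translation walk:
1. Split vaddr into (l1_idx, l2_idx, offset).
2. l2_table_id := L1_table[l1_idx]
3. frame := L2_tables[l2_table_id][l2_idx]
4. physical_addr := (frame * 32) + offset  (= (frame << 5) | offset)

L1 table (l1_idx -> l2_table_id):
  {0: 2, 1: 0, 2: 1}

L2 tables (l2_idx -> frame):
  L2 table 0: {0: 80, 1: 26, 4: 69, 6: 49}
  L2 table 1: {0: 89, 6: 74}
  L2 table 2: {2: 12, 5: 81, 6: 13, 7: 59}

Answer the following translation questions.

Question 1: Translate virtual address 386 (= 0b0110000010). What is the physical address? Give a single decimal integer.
vaddr = 386 = 0b0110000010
Split: l1_idx=1, l2_idx=4, offset=2
L1[1] = 0
L2[0][4] = 69
paddr = 69 * 32 + 2 = 2210

Answer: 2210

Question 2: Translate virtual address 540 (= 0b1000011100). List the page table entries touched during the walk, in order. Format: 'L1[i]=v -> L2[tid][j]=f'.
vaddr = 540 = 0b1000011100
Split: l1_idx=2, l2_idx=0, offset=28

Answer: L1[2]=1 -> L2[1][0]=89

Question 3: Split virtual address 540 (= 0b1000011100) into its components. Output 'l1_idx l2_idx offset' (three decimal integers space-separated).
Answer: 2 0 28

Derivation:
vaddr = 540 = 0b1000011100
  top 2 bits -> l1_idx = 2
  next 3 bits -> l2_idx = 0
  bottom 5 bits -> offset = 28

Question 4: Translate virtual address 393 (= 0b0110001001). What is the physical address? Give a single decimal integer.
Answer: 2217

Derivation:
vaddr = 393 = 0b0110001001
Split: l1_idx=1, l2_idx=4, offset=9
L1[1] = 0
L2[0][4] = 69
paddr = 69 * 32 + 9 = 2217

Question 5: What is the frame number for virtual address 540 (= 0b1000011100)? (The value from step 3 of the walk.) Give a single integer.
vaddr = 540: l1_idx=2, l2_idx=0
L1[2] = 1; L2[1][0] = 89

Answer: 89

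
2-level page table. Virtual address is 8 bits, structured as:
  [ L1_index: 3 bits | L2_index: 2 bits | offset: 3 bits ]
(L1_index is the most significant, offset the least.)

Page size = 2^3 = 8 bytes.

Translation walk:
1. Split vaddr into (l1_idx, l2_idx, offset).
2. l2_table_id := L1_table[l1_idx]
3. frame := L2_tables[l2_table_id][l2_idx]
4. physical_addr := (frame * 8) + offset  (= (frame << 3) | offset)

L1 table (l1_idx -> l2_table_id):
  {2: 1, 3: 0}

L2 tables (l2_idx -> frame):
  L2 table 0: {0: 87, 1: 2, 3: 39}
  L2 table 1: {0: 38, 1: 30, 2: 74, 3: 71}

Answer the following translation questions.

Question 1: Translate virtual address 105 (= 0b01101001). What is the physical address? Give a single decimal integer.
vaddr = 105 = 0b01101001
Split: l1_idx=3, l2_idx=1, offset=1
L1[3] = 0
L2[0][1] = 2
paddr = 2 * 8 + 1 = 17

Answer: 17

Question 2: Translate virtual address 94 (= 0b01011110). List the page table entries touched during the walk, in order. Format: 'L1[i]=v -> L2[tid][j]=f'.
vaddr = 94 = 0b01011110
Split: l1_idx=2, l2_idx=3, offset=6

Answer: L1[2]=1 -> L2[1][3]=71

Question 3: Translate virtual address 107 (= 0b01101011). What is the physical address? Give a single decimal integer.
Answer: 19

Derivation:
vaddr = 107 = 0b01101011
Split: l1_idx=3, l2_idx=1, offset=3
L1[3] = 0
L2[0][1] = 2
paddr = 2 * 8 + 3 = 19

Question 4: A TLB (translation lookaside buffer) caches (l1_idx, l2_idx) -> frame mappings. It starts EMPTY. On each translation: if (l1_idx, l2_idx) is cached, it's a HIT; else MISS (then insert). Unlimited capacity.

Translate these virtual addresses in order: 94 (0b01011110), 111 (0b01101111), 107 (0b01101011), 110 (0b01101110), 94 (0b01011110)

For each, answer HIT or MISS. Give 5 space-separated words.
vaddr=94: (2,3) not in TLB -> MISS, insert
vaddr=111: (3,1) not in TLB -> MISS, insert
vaddr=107: (3,1) in TLB -> HIT
vaddr=110: (3,1) in TLB -> HIT
vaddr=94: (2,3) in TLB -> HIT

Answer: MISS MISS HIT HIT HIT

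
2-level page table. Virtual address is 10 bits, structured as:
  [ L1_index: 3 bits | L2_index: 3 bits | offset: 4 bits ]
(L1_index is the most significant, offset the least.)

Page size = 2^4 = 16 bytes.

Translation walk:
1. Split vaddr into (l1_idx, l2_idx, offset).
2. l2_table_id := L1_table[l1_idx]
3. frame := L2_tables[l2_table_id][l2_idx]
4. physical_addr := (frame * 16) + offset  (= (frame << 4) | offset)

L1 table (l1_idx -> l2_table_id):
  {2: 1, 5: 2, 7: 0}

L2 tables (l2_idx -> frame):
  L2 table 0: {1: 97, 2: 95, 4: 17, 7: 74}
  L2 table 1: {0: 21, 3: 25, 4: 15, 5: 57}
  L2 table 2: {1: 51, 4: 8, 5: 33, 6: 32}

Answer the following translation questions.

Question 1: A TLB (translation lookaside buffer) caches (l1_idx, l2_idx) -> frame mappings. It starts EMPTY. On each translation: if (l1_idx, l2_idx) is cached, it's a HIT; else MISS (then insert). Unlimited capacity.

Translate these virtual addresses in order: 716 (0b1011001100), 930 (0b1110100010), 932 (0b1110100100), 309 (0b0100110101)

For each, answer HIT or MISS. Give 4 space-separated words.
vaddr=716: (5,4) not in TLB -> MISS, insert
vaddr=930: (7,2) not in TLB -> MISS, insert
vaddr=932: (7,2) in TLB -> HIT
vaddr=309: (2,3) not in TLB -> MISS, insert

Answer: MISS MISS HIT MISS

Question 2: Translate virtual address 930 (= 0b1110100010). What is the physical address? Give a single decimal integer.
Answer: 1522

Derivation:
vaddr = 930 = 0b1110100010
Split: l1_idx=7, l2_idx=2, offset=2
L1[7] = 0
L2[0][2] = 95
paddr = 95 * 16 + 2 = 1522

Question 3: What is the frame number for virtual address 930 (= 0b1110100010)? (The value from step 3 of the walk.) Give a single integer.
Answer: 95

Derivation:
vaddr = 930: l1_idx=7, l2_idx=2
L1[7] = 0; L2[0][2] = 95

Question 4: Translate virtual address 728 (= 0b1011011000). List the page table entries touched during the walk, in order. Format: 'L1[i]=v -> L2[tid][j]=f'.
Answer: L1[5]=2 -> L2[2][5]=33

Derivation:
vaddr = 728 = 0b1011011000
Split: l1_idx=5, l2_idx=5, offset=8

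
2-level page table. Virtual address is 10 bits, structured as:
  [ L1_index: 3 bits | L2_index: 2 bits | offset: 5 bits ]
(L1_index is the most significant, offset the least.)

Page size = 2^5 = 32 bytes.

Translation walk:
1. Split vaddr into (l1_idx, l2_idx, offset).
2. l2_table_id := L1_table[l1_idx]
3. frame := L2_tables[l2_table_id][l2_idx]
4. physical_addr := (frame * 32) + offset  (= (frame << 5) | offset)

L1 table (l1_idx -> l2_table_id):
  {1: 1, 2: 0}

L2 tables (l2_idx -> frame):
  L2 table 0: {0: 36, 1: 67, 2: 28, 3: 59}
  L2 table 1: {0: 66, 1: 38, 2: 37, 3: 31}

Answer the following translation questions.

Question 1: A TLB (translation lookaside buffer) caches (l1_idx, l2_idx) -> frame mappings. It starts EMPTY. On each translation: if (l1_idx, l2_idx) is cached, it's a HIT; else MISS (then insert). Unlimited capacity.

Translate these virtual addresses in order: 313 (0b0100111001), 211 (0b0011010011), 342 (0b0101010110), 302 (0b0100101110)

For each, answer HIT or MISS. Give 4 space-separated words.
Answer: MISS MISS MISS HIT

Derivation:
vaddr=313: (2,1) not in TLB -> MISS, insert
vaddr=211: (1,2) not in TLB -> MISS, insert
vaddr=342: (2,2) not in TLB -> MISS, insert
vaddr=302: (2,1) in TLB -> HIT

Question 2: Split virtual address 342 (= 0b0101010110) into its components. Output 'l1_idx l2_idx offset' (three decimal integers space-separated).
Answer: 2 2 22

Derivation:
vaddr = 342 = 0b0101010110
  top 3 bits -> l1_idx = 2
  next 2 bits -> l2_idx = 2
  bottom 5 bits -> offset = 22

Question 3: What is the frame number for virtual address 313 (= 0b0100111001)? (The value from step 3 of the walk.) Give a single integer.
Answer: 67

Derivation:
vaddr = 313: l1_idx=2, l2_idx=1
L1[2] = 0; L2[0][1] = 67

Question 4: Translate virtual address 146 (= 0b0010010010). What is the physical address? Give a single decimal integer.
Answer: 2130

Derivation:
vaddr = 146 = 0b0010010010
Split: l1_idx=1, l2_idx=0, offset=18
L1[1] = 1
L2[1][0] = 66
paddr = 66 * 32 + 18 = 2130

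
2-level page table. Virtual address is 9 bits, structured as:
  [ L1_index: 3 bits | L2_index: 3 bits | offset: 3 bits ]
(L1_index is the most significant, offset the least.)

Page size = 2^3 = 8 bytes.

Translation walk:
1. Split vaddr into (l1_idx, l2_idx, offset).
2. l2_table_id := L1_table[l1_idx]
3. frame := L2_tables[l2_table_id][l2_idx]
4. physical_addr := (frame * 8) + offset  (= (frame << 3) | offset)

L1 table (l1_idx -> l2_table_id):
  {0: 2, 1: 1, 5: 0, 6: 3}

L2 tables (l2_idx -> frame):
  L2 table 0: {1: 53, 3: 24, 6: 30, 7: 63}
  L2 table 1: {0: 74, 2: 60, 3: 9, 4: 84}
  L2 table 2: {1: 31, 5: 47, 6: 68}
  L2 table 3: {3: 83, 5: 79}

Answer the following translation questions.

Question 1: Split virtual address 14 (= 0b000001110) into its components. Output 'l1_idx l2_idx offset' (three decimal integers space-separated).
vaddr = 14 = 0b000001110
  top 3 bits -> l1_idx = 0
  next 3 bits -> l2_idx = 1
  bottom 3 bits -> offset = 6

Answer: 0 1 6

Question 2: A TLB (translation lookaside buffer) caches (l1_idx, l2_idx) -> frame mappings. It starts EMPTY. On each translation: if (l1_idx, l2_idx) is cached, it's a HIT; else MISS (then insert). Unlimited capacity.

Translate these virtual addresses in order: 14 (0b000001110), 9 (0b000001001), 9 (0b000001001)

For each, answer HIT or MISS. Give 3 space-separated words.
Answer: MISS HIT HIT

Derivation:
vaddr=14: (0,1) not in TLB -> MISS, insert
vaddr=9: (0,1) in TLB -> HIT
vaddr=9: (0,1) in TLB -> HIT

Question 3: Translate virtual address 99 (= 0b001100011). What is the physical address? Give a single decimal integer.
Answer: 675

Derivation:
vaddr = 99 = 0b001100011
Split: l1_idx=1, l2_idx=4, offset=3
L1[1] = 1
L2[1][4] = 84
paddr = 84 * 8 + 3 = 675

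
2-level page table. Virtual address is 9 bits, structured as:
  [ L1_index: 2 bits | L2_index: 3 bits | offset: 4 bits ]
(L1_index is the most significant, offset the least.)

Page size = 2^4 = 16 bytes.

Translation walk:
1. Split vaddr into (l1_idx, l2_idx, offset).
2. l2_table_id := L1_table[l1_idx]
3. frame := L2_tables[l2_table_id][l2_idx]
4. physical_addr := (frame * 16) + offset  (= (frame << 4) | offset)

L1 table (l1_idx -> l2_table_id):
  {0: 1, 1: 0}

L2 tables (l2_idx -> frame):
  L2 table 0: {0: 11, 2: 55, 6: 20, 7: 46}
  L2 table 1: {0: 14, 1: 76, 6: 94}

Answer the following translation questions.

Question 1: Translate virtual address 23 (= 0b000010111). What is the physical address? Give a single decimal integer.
Answer: 1223

Derivation:
vaddr = 23 = 0b000010111
Split: l1_idx=0, l2_idx=1, offset=7
L1[0] = 1
L2[1][1] = 76
paddr = 76 * 16 + 7 = 1223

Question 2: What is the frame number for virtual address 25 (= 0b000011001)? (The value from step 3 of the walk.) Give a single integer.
Answer: 76

Derivation:
vaddr = 25: l1_idx=0, l2_idx=1
L1[0] = 1; L2[1][1] = 76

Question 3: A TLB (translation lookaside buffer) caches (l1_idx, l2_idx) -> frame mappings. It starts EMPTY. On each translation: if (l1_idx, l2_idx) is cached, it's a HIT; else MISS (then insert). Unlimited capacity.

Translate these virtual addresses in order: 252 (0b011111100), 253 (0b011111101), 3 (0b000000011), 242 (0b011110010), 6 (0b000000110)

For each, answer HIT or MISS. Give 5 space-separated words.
vaddr=252: (1,7) not in TLB -> MISS, insert
vaddr=253: (1,7) in TLB -> HIT
vaddr=3: (0,0) not in TLB -> MISS, insert
vaddr=242: (1,7) in TLB -> HIT
vaddr=6: (0,0) in TLB -> HIT

Answer: MISS HIT MISS HIT HIT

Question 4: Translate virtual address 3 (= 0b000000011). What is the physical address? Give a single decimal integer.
vaddr = 3 = 0b000000011
Split: l1_idx=0, l2_idx=0, offset=3
L1[0] = 1
L2[1][0] = 14
paddr = 14 * 16 + 3 = 227

Answer: 227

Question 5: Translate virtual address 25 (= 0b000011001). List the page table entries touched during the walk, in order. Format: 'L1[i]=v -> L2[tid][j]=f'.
Answer: L1[0]=1 -> L2[1][1]=76

Derivation:
vaddr = 25 = 0b000011001
Split: l1_idx=0, l2_idx=1, offset=9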